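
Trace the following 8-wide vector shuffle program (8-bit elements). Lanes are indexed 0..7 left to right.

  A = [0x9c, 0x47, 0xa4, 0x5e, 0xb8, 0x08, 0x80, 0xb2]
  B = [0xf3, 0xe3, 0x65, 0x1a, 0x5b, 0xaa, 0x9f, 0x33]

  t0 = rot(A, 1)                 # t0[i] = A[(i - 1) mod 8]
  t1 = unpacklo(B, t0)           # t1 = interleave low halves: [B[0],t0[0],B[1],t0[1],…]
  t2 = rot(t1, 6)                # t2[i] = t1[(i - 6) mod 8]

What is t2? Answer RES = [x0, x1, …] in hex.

  t0: b2 9c 47 a4 5e b8 08 80
  t1: f3 b2 e3 9c 65 47 1a a4
  t2: e3 9c 65 47 1a a4 f3 b2

RES = [0xe3, 0x9c, 0x65, 0x47, 0x1a, 0xa4, 0xf3, 0xb2]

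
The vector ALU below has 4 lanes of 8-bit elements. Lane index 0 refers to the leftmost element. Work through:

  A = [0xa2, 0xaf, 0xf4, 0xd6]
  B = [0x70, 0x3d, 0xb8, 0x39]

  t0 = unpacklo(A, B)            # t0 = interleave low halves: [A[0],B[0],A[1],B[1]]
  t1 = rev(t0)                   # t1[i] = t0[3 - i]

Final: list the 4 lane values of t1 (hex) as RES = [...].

→ t0 |a2|70|af|3d|
→ t1 |3d|af|70|a2|

RES = [0x3d, 0xaf, 0x70, 0xa2]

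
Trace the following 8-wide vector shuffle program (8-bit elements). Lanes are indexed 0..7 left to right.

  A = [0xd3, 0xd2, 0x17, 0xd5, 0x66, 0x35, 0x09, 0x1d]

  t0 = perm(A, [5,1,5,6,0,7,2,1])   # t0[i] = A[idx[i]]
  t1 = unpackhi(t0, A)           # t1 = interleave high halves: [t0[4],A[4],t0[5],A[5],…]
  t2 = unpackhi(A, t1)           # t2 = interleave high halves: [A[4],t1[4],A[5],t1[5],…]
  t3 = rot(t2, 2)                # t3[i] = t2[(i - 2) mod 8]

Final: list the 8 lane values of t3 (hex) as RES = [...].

  t0: 35 d2 35 09 d3 1d 17 d2
  t1: d3 66 1d 35 17 09 d2 1d
  t2: 66 17 35 09 09 d2 1d 1d
  t3: 1d 1d 66 17 35 09 09 d2

RES = [0x1d, 0x1d, 0x66, 0x17, 0x35, 0x09, 0x09, 0xd2]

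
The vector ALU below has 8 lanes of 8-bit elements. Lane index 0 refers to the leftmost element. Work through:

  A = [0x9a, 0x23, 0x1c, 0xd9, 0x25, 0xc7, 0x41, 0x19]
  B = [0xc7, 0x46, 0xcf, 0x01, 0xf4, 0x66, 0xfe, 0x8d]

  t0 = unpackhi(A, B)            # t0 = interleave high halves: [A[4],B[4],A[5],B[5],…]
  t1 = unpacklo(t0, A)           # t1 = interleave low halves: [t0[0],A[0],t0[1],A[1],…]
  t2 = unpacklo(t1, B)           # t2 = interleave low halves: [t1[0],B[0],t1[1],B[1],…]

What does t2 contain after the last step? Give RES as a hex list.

t0 = [0x25, 0xf4, 0xc7, 0x66, 0x41, 0xfe, 0x19, 0x8d]
t1 = [0x25, 0x9a, 0xf4, 0x23, 0xc7, 0x1c, 0x66, 0xd9]
t2 = [0x25, 0xc7, 0x9a, 0x46, 0xf4, 0xcf, 0x23, 0x01]

RES = [ 0x25  0xc7  0x9a  0x46  0xf4  0xcf  0x23  0x01 ]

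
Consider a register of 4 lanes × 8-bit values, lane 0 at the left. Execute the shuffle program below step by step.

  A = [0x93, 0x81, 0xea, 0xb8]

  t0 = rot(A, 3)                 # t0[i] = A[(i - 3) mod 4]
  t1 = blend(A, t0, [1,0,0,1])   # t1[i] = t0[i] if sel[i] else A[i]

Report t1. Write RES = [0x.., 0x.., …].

→ t0 |81|ea|b8|93|
→ t1 |81|81|ea|93|

RES = [0x81, 0x81, 0xea, 0x93]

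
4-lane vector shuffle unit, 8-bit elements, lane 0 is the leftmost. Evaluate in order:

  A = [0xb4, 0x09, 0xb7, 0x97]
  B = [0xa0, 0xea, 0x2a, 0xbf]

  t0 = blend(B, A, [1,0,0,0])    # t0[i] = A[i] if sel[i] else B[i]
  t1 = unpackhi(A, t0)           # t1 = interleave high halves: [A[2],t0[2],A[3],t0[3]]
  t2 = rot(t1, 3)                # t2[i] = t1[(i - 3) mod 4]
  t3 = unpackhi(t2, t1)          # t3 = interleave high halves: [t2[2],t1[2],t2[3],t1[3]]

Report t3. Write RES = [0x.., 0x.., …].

t0 = [0xb4, 0xea, 0x2a, 0xbf]
t1 = [0xb7, 0x2a, 0x97, 0xbf]
t2 = [0x2a, 0x97, 0xbf, 0xb7]
t3 = [0xbf, 0x97, 0xb7, 0xbf]

RES = [0xbf, 0x97, 0xb7, 0xbf]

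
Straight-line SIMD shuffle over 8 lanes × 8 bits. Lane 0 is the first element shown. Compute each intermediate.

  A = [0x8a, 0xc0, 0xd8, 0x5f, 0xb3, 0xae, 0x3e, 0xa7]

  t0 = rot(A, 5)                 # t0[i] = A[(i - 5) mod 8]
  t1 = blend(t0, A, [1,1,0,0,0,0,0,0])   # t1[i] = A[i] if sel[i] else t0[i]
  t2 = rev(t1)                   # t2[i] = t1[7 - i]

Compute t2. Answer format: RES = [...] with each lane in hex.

RES = [0xd8, 0xc0, 0x8a, 0xa7, 0x3e, 0xae, 0xc0, 0x8a]

  t0: 5f b3 ae 3e a7 8a c0 d8
  t1: 8a c0 ae 3e a7 8a c0 d8
  t2: d8 c0 8a a7 3e ae c0 8a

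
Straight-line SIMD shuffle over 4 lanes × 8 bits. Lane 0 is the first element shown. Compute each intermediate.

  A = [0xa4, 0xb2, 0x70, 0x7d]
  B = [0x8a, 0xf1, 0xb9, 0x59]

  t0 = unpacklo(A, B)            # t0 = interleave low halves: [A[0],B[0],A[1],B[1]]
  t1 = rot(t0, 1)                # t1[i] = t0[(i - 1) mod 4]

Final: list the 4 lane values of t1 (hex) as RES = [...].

→ t0 |a4|8a|b2|f1|
→ t1 |f1|a4|8a|b2|

RES = [ 0xf1  0xa4  0x8a  0xb2 ]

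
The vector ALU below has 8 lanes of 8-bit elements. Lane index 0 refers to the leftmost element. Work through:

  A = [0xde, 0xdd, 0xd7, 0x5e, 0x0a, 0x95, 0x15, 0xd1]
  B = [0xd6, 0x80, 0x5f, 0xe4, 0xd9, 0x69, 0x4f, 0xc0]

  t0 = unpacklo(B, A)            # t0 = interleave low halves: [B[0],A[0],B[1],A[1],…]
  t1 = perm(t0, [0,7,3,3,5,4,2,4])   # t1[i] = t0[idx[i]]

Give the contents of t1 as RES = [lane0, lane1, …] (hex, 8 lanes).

RES = [0xd6, 0x5e, 0xdd, 0xdd, 0xd7, 0x5f, 0x80, 0x5f]

  t0: d6 de 80 dd 5f d7 e4 5e
  t1: d6 5e dd dd d7 5f 80 5f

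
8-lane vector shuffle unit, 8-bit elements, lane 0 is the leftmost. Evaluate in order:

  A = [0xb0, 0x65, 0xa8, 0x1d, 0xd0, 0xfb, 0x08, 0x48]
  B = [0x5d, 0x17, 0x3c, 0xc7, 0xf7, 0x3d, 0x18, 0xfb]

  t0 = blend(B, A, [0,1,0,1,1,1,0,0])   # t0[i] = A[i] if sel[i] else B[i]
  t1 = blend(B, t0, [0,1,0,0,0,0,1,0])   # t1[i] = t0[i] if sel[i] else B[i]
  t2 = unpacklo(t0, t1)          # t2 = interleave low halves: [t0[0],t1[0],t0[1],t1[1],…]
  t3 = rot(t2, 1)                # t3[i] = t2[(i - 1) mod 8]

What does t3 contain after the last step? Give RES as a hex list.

RES = [0xc7, 0x5d, 0x5d, 0x65, 0x65, 0x3c, 0x3c, 0x1d]

t0 = [0x5d, 0x65, 0x3c, 0x1d, 0xd0, 0xfb, 0x18, 0xfb]
t1 = [0x5d, 0x65, 0x3c, 0xc7, 0xf7, 0x3d, 0x18, 0xfb]
t2 = [0x5d, 0x5d, 0x65, 0x65, 0x3c, 0x3c, 0x1d, 0xc7]
t3 = [0xc7, 0x5d, 0x5d, 0x65, 0x65, 0x3c, 0x3c, 0x1d]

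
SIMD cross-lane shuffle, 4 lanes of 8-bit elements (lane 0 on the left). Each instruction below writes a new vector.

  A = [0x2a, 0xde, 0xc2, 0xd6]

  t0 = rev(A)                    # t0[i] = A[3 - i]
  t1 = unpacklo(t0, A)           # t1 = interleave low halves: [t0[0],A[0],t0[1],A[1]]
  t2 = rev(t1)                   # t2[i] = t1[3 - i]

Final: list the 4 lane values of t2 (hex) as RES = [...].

RES = [0xde, 0xc2, 0x2a, 0xd6]

t0 = [0xd6, 0xc2, 0xde, 0x2a]
t1 = [0xd6, 0x2a, 0xc2, 0xde]
t2 = [0xde, 0xc2, 0x2a, 0xd6]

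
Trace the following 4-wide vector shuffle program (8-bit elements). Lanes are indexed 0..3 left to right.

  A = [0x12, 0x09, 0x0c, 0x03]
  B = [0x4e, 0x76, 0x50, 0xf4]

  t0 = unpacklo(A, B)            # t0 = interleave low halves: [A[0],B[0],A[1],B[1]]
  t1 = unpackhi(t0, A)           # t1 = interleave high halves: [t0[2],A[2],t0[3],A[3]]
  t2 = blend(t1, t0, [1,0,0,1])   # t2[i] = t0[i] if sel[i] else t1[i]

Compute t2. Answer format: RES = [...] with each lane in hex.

RES = [0x12, 0x0c, 0x76, 0x76]

t0 = [0x12, 0x4e, 0x09, 0x76]
t1 = [0x09, 0x0c, 0x76, 0x03]
t2 = [0x12, 0x0c, 0x76, 0x76]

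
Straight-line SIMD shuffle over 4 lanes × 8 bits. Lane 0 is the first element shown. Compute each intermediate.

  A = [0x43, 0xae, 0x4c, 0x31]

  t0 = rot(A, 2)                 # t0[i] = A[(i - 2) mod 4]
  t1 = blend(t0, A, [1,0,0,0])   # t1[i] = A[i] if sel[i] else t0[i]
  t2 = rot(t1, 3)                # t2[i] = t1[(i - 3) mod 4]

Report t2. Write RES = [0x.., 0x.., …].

RES = [ 0x31  0x43  0xae  0x43 ]

→ t0 |4c|31|43|ae|
→ t1 |43|31|43|ae|
→ t2 |31|43|ae|43|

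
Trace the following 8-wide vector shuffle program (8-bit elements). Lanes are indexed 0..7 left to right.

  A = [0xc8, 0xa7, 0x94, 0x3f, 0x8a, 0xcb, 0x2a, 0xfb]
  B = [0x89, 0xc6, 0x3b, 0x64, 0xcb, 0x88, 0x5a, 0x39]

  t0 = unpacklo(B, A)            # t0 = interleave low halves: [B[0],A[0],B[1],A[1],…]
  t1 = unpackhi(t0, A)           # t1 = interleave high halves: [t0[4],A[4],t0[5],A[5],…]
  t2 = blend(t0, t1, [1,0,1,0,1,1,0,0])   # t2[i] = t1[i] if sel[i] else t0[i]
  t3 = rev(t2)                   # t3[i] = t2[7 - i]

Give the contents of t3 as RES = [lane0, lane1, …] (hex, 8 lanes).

→ t0 |89|c8|c6|a7|3b|94|64|3f|
→ t1 |3b|8a|94|cb|64|2a|3f|fb|
→ t2 |3b|c8|94|a7|64|2a|64|3f|
→ t3 |3f|64|2a|64|a7|94|c8|3b|

RES = [ 0x3f  0x64  0x2a  0x64  0xa7  0x94  0xc8  0x3b ]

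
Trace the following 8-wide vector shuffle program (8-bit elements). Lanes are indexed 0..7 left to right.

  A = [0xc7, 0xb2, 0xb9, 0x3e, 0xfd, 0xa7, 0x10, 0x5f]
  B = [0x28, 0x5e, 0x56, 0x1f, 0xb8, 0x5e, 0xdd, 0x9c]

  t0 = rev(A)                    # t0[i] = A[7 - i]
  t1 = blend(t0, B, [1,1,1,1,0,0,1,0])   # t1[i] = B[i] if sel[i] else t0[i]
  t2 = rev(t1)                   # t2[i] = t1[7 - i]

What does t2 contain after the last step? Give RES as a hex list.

  t0: 5f 10 a7 fd 3e b9 b2 c7
  t1: 28 5e 56 1f 3e b9 dd c7
  t2: c7 dd b9 3e 1f 56 5e 28

RES = [ 0xc7  0xdd  0xb9  0x3e  0x1f  0x56  0x5e  0x28 ]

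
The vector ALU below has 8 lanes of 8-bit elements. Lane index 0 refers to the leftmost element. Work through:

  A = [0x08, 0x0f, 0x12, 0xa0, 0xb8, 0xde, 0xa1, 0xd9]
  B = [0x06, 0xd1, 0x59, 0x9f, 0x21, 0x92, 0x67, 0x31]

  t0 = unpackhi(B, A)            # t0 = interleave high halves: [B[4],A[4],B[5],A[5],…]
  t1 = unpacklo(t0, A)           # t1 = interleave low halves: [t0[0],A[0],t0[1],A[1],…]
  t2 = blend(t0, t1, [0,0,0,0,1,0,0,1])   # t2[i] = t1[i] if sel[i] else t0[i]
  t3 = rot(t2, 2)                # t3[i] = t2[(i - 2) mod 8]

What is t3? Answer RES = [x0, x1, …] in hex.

  t0: 21 b8 92 de 67 a1 31 d9
  t1: 21 08 b8 0f 92 12 de a0
  t2: 21 b8 92 de 92 a1 31 a0
  t3: 31 a0 21 b8 92 de 92 a1

RES = [ 0x31  0xa0  0x21  0xb8  0x92  0xde  0x92  0xa1 ]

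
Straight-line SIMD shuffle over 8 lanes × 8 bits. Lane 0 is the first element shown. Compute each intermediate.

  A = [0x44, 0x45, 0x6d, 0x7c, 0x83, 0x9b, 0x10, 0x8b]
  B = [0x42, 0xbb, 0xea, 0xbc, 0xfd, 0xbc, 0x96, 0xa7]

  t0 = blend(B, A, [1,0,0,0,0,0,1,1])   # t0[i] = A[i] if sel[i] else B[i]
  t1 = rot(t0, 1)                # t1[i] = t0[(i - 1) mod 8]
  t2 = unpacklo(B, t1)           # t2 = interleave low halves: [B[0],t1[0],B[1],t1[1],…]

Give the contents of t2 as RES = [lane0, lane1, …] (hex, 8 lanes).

  t0: 44 bb ea bc fd bc 10 8b
  t1: 8b 44 bb ea bc fd bc 10
  t2: 42 8b bb 44 ea bb bc ea

RES = [ 0x42  0x8b  0xbb  0x44  0xea  0xbb  0xbc  0xea ]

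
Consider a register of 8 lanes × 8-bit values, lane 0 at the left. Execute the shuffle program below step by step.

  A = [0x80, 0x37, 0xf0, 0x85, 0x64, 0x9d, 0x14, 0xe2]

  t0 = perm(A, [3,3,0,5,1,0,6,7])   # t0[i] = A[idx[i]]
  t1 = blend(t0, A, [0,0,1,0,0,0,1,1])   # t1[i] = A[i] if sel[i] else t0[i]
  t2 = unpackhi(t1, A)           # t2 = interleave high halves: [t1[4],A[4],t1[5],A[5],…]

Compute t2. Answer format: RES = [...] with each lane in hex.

→ t0 |85|85|80|9d|37|80|14|e2|
→ t1 |85|85|f0|9d|37|80|14|e2|
→ t2 |37|64|80|9d|14|14|e2|e2|

RES = [ 0x37  0x64  0x80  0x9d  0x14  0x14  0xe2  0xe2 ]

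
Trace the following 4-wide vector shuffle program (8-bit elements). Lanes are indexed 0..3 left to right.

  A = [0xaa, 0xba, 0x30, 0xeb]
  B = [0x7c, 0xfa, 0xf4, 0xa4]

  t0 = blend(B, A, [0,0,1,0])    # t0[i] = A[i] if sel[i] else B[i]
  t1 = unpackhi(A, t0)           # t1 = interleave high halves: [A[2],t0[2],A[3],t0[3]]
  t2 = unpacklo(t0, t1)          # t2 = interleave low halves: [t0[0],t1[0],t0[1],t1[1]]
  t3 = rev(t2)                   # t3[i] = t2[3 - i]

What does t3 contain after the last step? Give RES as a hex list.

t0 = [0x7c, 0xfa, 0x30, 0xa4]
t1 = [0x30, 0x30, 0xeb, 0xa4]
t2 = [0x7c, 0x30, 0xfa, 0x30]
t3 = [0x30, 0xfa, 0x30, 0x7c]

RES = [ 0x30  0xfa  0x30  0x7c ]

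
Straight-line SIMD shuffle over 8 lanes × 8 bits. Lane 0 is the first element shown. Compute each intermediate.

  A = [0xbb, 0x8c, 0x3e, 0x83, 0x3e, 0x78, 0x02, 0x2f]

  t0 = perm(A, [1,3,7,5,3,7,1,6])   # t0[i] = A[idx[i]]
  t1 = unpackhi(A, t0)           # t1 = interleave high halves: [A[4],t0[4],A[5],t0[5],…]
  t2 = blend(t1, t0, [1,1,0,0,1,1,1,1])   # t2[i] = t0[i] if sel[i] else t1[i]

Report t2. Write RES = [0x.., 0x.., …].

→ t0 |8c|83|2f|78|83|2f|8c|02|
→ t1 |3e|83|78|2f|02|8c|2f|02|
→ t2 |8c|83|78|2f|83|2f|8c|02|

RES = [0x8c, 0x83, 0x78, 0x2f, 0x83, 0x2f, 0x8c, 0x02]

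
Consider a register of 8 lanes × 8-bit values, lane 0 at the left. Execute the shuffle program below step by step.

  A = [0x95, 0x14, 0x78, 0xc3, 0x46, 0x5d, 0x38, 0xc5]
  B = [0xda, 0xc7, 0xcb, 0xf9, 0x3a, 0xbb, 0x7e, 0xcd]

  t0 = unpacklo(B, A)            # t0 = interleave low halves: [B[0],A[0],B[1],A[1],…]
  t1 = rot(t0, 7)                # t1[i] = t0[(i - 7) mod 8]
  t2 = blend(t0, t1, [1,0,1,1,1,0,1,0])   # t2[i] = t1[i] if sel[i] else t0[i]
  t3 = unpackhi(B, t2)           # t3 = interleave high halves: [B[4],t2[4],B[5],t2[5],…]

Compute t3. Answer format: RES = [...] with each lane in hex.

RES = [0x3a, 0x78, 0xbb, 0x78, 0x7e, 0xc3, 0xcd, 0xc3]

t0 = [0xda, 0x95, 0xc7, 0x14, 0xcb, 0x78, 0xf9, 0xc3]
t1 = [0x95, 0xc7, 0x14, 0xcb, 0x78, 0xf9, 0xc3, 0xda]
t2 = [0x95, 0x95, 0x14, 0xcb, 0x78, 0x78, 0xc3, 0xc3]
t3 = [0x3a, 0x78, 0xbb, 0x78, 0x7e, 0xc3, 0xcd, 0xc3]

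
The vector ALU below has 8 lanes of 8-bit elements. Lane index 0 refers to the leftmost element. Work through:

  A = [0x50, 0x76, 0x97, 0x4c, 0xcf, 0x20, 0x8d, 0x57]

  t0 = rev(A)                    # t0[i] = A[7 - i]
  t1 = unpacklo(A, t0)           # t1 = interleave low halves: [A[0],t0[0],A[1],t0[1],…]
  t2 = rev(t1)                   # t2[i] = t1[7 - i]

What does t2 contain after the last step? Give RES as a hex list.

RES = [ 0xcf  0x4c  0x20  0x97  0x8d  0x76  0x57  0x50 ]

  t0: 57 8d 20 cf 4c 97 76 50
  t1: 50 57 76 8d 97 20 4c cf
  t2: cf 4c 20 97 8d 76 57 50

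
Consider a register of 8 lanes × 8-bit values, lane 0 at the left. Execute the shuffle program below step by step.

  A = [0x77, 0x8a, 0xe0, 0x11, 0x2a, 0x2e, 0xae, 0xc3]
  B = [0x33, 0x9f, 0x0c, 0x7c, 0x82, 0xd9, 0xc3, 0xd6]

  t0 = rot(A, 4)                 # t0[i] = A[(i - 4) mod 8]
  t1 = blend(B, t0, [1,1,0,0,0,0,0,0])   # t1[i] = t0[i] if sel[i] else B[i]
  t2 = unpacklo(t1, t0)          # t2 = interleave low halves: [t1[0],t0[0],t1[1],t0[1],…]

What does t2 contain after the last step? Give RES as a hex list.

RES = [0x2a, 0x2a, 0x2e, 0x2e, 0x0c, 0xae, 0x7c, 0xc3]

→ t0 |2a|2e|ae|c3|77|8a|e0|11|
→ t1 |2a|2e|0c|7c|82|d9|c3|d6|
→ t2 |2a|2a|2e|2e|0c|ae|7c|c3|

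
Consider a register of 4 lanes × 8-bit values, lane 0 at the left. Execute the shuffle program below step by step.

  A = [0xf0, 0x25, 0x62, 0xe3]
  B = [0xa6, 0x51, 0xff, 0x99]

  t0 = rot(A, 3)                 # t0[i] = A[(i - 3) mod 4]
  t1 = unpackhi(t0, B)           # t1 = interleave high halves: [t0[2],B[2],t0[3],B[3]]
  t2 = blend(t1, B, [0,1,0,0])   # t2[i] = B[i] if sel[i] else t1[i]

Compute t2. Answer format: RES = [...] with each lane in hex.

t0 = [0x25, 0x62, 0xe3, 0xf0]
t1 = [0xe3, 0xff, 0xf0, 0x99]
t2 = [0xe3, 0x51, 0xf0, 0x99]

RES = [ 0xe3  0x51  0xf0  0x99 ]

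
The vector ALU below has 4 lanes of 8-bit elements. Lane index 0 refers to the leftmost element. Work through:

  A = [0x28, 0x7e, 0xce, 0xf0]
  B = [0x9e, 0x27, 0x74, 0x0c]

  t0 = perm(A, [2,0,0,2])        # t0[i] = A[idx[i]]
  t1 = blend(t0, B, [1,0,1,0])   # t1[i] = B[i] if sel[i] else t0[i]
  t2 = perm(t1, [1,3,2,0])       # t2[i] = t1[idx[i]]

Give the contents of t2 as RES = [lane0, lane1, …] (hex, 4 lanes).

→ t0 |ce|28|28|ce|
→ t1 |9e|28|74|ce|
→ t2 |28|ce|74|9e|

RES = [ 0x28  0xce  0x74  0x9e ]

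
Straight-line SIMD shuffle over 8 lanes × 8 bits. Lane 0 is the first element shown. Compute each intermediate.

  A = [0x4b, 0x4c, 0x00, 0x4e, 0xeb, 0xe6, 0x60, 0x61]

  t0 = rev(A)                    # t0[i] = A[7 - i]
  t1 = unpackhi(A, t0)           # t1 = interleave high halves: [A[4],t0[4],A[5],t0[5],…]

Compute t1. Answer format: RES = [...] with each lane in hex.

  t0: 61 60 e6 eb 4e 00 4c 4b
  t1: eb 4e e6 00 60 4c 61 4b

RES = [ 0xeb  0x4e  0xe6  0x00  0x60  0x4c  0x61  0x4b ]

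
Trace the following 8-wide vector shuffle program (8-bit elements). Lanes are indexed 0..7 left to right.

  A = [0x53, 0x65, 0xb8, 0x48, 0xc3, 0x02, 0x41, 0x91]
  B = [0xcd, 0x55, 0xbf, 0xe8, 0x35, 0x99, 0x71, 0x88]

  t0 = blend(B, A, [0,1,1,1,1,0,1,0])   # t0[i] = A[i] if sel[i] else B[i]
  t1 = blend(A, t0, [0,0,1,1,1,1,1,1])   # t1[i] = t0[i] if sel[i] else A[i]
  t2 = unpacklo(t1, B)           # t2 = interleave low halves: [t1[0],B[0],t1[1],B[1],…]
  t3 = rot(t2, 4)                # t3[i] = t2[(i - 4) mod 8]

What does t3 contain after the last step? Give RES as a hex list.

RES = [ 0xb8  0xbf  0x48  0xe8  0x53  0xcd  0x65  0x55 ]

t0 = [0xcd, 0x65, 0xb8, 0x48, 0xc3, 0x99, 0x41, 0x88]
t1 = [0x53, 0x65, 0xb8, 0x48, 0xc3, 0x99, 0x41, 0x88]
t2 = [0x53, 0xcd, 0x65, 0x55, 0xb8, 0xbf, 0x48, 0xe8]
t3 = [0xb8, 0xbf, 0x48, 0xe8, 0x53, 0xcd, 0x65, 0x55]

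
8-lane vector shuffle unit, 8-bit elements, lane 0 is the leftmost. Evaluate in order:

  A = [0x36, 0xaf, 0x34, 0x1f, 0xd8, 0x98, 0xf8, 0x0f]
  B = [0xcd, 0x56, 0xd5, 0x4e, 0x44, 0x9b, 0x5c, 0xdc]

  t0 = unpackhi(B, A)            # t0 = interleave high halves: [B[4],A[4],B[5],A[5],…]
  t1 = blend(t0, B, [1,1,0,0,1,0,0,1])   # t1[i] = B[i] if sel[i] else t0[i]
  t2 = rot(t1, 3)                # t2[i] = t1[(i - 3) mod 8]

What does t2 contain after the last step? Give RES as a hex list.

→ t0 |44|d8|9b|98|5c|f8|dc|0f|
→ t1 |cd|56|9b|98|44|f8|dc|dc|
→ t2 |f8|dc|dc|cd|56|9b|98|44|

RES = [0xf8, 0xdc, 0xdc, 0xcd, 0x56, 0x9b, 0x98, 0x44]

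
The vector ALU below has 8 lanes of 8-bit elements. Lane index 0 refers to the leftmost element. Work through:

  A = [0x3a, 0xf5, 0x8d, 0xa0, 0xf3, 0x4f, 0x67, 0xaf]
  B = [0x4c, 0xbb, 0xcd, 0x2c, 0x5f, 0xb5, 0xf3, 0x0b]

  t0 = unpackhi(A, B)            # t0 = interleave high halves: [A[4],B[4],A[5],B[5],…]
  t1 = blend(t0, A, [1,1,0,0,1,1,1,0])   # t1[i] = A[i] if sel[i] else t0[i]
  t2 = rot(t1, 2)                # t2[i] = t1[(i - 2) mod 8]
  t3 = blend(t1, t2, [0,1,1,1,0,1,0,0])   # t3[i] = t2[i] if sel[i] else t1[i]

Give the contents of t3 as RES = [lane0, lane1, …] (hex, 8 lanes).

RES = [0x3a, 0x0b, 0x3a, 0xf5, 0xf3, 0xb5, 0x67, 0x0b]

t0 = [0xf3, 0x5f, 0x4f, 0xb5, 0x67, 0xf3, 0xaf, 0x0b]
t1 = [0x3a, 0xf5, 0x4f, 0xb5, 0xf3, 0x4f, 0x67, 0x0b]
t2 = [0x67, 0x0b, 0x3a, 0xf5, 0x4f, 0xb5, 0xf3, 0x4f]
t3 = [0x3a, 0x0b, 0x3a, 0xf5, 0xf3, 0xb5, 0x67, 0x0b]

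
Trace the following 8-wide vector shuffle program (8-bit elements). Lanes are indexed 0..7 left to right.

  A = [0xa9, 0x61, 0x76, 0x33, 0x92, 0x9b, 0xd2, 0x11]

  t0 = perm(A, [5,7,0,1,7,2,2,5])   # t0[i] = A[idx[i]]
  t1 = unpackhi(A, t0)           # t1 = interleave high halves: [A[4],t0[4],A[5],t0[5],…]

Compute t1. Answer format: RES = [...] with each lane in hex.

RES = [0x92, 0x11, 0x9b, 0x76, 0xd2, 0x76, 0x11, 0x9b]

→ t0 |9b|11|a9|61|11|76|76|9b|
→ t1 |92|11|9b|76|d2|76|11|9b|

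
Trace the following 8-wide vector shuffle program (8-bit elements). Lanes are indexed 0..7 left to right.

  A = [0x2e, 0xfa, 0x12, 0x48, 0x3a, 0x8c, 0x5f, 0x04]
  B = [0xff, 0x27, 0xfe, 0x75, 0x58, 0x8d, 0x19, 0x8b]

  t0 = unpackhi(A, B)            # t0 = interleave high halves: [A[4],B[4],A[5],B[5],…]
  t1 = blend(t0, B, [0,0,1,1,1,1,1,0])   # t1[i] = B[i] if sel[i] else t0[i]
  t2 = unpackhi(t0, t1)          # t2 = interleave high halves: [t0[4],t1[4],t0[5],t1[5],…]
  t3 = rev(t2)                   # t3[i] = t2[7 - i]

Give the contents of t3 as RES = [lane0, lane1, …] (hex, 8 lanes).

→ t0 |3a|58|8c|8d|5f|19|04|8b|
→ t1 |3a|58|fe|75|58|8d|19|8b|
→ t2 |5f|58|19|8d|04|19|8b|8b|
→ t3 |8b|8b|19|04|8d|19|58|5f|

RES = [ 0x8b  0x8b  0x19  0x04  0x8d  0x19  0x58  0x5f ]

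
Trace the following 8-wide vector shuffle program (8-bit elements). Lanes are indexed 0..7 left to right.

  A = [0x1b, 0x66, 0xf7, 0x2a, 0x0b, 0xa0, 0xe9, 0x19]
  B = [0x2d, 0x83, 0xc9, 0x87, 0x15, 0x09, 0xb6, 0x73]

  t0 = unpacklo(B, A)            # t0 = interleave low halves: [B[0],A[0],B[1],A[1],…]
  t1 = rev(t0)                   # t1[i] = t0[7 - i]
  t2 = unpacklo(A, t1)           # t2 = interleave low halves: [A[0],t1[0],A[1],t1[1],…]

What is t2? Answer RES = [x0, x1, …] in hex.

RES = [ 0x1b  0x2a  0x66  0x87  0xf7  0xf7  0x2a  0xc9 ]

  t0: 2d 1b 83 66 c9 f7 87 2a
  t1: 2a 87 f7 c9 66 83 1b 2d
  t2: 1b 2a 66 87 f7 f7 2a c9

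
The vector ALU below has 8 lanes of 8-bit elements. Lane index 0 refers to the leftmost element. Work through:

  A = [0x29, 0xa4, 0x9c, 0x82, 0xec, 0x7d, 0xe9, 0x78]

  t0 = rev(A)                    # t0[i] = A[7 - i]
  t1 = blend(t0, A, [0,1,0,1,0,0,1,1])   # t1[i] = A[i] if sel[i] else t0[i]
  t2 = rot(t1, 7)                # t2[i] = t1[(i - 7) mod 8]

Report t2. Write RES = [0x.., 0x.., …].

RES = [0xa4, 0x7d, 0x82, 0x82, 0x9c, 0xe9, 0x78, 0x78]

t0 = [0x78, 0xe9, 0x7d, 0xec, 0x82, 0x9c, 0xa4, 0x29]
t1 = [0x78, 0xa4, 0x7d, 0x82, 0x82, 0x9c, 0xe9, 0x78]
t2 = [0xa4, 0x7d, 0x82, 0x82, 0x9c, 0xe9, 0x78, 0x78]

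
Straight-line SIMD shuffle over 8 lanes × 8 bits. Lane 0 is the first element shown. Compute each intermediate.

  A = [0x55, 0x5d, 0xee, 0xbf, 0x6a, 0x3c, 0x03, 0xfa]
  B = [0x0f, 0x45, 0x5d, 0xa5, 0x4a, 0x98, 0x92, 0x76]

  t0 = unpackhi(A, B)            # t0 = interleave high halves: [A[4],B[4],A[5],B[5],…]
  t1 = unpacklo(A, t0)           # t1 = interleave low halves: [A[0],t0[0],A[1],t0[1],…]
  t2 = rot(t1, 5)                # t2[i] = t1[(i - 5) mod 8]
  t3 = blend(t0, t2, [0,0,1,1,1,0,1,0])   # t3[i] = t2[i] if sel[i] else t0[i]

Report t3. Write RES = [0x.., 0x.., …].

RES = [0x6a, 0x4a, 0x3c, 0xbf, 0x98, 0x92, 0x6a, 0x76]

  t0: 6a 4a 3c 98 03 92 fa 76
  t1: 55 6a 5d 4a ee 3c bf 98
  t2: 4a ee 3c bf 98 55 6a 5d
  t3: 6a 4a 3c bf 98 92 6a 76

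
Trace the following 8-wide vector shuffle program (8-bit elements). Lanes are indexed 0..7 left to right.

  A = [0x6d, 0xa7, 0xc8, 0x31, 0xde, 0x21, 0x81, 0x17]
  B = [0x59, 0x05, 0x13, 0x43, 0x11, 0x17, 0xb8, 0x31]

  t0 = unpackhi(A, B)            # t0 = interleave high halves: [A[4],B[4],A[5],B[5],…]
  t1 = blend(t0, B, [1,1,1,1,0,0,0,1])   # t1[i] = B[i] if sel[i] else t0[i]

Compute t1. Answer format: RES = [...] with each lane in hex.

RES = [0x59, 0x05, 0x13, 0x43, 0x81, 0xb8, 0x17, 0x31]

  t0: de 11 21 17 81 b8 17 31
  t1: 59 05 13 43 81 b8 17 31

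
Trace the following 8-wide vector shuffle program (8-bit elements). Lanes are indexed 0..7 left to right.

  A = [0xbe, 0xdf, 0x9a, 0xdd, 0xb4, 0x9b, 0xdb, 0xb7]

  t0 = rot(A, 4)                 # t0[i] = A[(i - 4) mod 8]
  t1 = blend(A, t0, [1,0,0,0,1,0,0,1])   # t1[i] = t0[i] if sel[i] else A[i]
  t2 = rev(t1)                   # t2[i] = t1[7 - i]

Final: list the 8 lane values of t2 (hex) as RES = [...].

RES = [ 0xdd  0xdb  0x9b  0xbe  0xdd  0x9a  0xdf  0xb4 ]

  t0: b4 9b db b7 be df 9a dd
  t1: b4 df 9a dd be 9b db dd
  t2: dd db 9b be dd 9a df b4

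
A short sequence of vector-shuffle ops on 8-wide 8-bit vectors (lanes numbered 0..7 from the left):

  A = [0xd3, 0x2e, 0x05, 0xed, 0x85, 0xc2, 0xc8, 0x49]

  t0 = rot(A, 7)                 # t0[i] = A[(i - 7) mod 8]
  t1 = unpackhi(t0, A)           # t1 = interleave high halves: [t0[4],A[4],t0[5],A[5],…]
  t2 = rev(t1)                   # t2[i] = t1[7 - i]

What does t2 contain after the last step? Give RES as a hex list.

RES = [ 0x49  0xd3  0xc8  0x49  0xc2  0xc8  0x85  0xc2 ]

  t0: 2e 05 ed 85 c2 c8 49 d3
  t1: c2 85 c8 c2 49 c8 d3 49
  t2: 49 d3 c8 49 c2 c8 85 c2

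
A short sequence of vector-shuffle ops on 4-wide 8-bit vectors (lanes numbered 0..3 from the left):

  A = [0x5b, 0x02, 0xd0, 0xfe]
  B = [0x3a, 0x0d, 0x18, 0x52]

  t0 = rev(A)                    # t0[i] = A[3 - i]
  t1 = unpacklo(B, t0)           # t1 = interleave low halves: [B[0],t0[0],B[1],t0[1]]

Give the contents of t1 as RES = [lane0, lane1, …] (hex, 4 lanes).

RES = [0x3a, 0xfe, 0x0d, 0xd0]

→ t0 |fe|d0|02|5b|
→ t1 |3a|fe|0d|d0|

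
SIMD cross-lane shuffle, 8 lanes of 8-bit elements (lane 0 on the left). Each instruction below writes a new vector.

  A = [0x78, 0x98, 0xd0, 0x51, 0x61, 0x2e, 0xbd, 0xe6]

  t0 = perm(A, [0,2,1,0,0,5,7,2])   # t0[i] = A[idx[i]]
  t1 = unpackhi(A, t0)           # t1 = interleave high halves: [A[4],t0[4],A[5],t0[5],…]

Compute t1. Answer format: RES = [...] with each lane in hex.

→ t0 |78|d0|98|78|78|2e|e6|d0|
→ t1 |61|78|2e|2e|bd|e6|e6|d0|

RES = [0x61, 0x78, 0x2e, 0x2e, 0xbd, 0xe6, 0xe6, 0xd0]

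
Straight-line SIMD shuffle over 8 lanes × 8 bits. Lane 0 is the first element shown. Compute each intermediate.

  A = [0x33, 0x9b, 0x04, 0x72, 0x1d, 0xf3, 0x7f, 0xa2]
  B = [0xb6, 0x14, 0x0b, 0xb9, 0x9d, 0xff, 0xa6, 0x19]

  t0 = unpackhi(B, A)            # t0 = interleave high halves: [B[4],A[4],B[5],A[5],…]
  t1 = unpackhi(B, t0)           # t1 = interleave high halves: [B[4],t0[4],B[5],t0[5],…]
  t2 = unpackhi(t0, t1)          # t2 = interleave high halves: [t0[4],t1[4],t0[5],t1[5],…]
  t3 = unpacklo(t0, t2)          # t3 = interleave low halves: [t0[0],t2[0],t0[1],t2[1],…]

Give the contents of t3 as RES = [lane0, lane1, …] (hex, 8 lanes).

RES = [0x9d, 0xa6, 0x1d, 0xa6, 0xff, 0x7f, 0xf3, 0x19]

  t0: 9d 1d ff f3 a6 7f 19 a2
  t1: 9d a6 ff 7f a6 19 19 a2
  t2: a6 a6 7f 19 19 19 a2 a2
  t3: 9d a6 1d a6 ff 7f f3 19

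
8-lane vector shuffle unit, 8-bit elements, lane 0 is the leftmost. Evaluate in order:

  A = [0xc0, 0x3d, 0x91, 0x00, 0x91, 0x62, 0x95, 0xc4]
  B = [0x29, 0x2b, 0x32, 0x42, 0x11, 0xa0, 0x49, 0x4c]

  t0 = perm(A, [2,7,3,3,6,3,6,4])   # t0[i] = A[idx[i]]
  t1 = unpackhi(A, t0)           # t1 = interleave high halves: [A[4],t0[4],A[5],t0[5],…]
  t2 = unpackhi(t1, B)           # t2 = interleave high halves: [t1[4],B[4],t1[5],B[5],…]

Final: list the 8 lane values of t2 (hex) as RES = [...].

RES = [ 0x95  0x11  0x95  0xa0  0xc4  0x49  0x91  0x4c ]

  t0: 91 c4 00 00 95 00 95 91
  t1: 91 95 62 00 95 95 c4 91
  t2: 95 11 95 a0 c4 49 91 4c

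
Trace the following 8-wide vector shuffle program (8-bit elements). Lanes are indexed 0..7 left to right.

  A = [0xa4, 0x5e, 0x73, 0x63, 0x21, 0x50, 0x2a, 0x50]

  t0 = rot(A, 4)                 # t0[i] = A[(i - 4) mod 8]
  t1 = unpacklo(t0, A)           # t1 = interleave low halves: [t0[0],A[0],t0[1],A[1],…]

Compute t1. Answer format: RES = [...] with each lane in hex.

t0 = [0x21, 0x50, 0x2a, 0x50, 0xa4, 0x5e, 0x73, 0x63]
t1 = [0x21, 0xa4, 0x50, 0x5e, 0x2a, 0x73, 0x50, 0x63]

RES = [0x21, 0xa4, 0x50, 0x5e, 0x2a, 0x73, 0x50, 0x63]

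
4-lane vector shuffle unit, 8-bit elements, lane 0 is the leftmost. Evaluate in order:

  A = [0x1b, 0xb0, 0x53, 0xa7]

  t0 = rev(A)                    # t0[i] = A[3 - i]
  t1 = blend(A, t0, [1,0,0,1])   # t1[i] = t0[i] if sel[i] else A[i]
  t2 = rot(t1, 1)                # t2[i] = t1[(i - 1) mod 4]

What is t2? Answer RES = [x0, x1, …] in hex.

RES = [0x1b, 0xa7, 0xb0, 0x53]

  t0: a7 53 b0 1b
  t1: a7 b0 53 1b
  t2: 1b a7 b0 53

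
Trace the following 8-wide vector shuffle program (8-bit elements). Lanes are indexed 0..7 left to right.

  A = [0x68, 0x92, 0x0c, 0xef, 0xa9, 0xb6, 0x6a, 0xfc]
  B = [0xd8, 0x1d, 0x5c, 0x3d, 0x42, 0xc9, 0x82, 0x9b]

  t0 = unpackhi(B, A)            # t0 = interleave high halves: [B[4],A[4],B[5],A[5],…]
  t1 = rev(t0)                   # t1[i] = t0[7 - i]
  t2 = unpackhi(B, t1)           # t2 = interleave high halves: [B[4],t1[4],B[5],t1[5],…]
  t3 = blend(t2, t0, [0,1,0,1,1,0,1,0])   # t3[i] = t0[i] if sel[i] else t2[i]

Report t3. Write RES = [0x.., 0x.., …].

RES = [0x42, 0xa9, 0xc9, 0xb6, 0x82, 0xa9, 0x9b, 0x42]

  t0: 42 a9 c9 b6 82 6a 9b fc
  t1: fc 9b 6a 82 b6 c9 a9 42
  t2: 42 b6 c9 c9 82 a9 9b 42
  t3: 42 a9 c9 b6 82 a9 9b 42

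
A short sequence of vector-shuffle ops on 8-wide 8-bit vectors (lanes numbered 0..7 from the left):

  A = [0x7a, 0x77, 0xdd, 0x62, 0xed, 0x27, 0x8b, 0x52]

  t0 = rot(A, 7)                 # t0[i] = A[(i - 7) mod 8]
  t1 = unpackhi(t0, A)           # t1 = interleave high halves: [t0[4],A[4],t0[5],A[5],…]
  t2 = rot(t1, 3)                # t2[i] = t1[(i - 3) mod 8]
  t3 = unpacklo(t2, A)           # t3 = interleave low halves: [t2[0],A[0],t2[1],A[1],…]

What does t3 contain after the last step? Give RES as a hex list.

t0 = [0x77, 0xdd, 0x62, 0xed, 0x27, 0x8b, 0x52, 0x7a]
t1 = [0x27, 0xed, 0x8b, 0x27, 0x52, 0x8b, 0x7a, 0x52]
t2 = [0x8b, 0x7a, 0x52, 0x27, 0xed, 0x8b, 0x27, 0x52]
t3 = [0x8b, 0x7a, 0x7a, 0x77, 0x52, 0xdd, 0x27, 0x62]

RES = [ 0x8b  0x7a  0x7a  0x77  0x52  0xdd  0x27  0x62 ]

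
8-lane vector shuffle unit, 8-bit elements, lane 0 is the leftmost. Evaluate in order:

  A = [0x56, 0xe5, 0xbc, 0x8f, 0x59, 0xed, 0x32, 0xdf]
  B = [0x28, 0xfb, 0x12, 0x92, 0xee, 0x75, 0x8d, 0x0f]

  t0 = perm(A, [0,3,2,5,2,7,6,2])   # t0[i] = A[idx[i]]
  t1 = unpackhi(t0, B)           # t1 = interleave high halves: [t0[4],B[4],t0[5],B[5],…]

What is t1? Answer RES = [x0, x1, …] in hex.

RES = [ 0xbc  0xee  0xdf  0x75  0x32  0x8d  0xbc  0x0f ]

→ t0 |56|8f|bc|ed|bc|df|32|bc|
→ t1 |bc|ee|df|75|32|8d|bc|0f|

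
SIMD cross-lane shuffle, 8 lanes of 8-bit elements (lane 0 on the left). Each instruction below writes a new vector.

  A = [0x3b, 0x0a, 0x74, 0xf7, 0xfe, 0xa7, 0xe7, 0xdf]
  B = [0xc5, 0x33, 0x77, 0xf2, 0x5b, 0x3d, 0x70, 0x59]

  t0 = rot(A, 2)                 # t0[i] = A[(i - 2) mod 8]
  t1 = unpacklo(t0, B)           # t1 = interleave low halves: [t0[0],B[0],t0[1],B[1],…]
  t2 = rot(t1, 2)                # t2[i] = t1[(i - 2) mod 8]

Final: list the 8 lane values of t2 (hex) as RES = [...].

RES = [ 0x0a  0xf2  0xe7  0xc5  0xdf  0x33  0x3b  0x77 ]

t0 = [0xe7, 0xdf, 0x3b, 0x0a, 0x74, 0xf7, 0xfe, 0xa7]
t1 = [0xe7, 0xc5, 0xdf, 0x33, 0x3b, 0x77, 0x0a, 0xf2]
t2 = [0x0a, 0xf2, 0xe7, 0xc5, 0xdf, 0x33, 0x3b, 0x77]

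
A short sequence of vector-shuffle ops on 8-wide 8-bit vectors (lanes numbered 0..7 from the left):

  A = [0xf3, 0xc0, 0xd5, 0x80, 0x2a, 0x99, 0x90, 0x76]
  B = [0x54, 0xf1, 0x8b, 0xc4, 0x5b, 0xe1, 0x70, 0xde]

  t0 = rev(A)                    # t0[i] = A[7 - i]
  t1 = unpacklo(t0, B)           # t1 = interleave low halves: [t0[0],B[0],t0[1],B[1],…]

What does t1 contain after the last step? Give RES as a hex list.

  t0: 76 90 99 2a 80 d5 c0 f3
  t1: 76 54 90 f1 99 8b 2a c4

RES = [0x76, 0x54, 0x90, 0xf1, 0x99, 0x8b, 0x2a, 0xc4]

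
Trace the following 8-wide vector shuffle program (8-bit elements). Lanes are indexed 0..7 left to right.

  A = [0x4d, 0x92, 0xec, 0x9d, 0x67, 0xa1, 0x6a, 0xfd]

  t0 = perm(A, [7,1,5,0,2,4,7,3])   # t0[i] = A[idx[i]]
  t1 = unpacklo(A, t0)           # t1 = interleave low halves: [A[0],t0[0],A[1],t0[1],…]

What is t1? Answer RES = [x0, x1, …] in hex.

RES = [ 0x4d  0xfd  0x92  0x92  0xec  0xa1  0x9d  0x4d ]

→ t0 |fd|92|a1|4d|ec|67|fd|9d|
→ t1 |4d|fd|92|92|ec|a1|9d|4d|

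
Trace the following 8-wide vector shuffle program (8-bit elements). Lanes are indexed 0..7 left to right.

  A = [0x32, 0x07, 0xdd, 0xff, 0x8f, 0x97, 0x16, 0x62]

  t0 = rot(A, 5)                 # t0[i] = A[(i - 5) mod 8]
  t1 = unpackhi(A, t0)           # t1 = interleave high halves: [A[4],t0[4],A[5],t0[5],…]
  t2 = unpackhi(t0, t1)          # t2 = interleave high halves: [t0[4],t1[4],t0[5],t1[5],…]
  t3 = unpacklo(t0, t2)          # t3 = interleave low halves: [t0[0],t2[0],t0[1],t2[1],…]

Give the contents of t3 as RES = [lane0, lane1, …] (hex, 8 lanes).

  t0: ff 8f 97 16 62 32 07 dd
  t1: 8f 62 97 32 16 07 62 dd
  t2: 62 16 32 07 07 62 dd dd
  t3: ff 62 8f 16 97 32 16 07

RES = [ 0xff  0x62  0x8f  0x16  0x97  0x32  0x16  0x07 ]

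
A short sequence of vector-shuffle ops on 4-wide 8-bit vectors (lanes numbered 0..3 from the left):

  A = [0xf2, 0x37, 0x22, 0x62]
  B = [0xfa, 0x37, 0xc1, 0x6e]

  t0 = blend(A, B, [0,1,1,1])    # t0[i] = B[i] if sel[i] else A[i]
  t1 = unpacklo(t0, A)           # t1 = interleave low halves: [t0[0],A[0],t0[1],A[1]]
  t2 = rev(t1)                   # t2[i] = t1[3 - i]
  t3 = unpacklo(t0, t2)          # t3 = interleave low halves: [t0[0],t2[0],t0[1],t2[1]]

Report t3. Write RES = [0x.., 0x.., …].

  t0: f2 37 c1 6e
  t1: f2 f2 37 37
  t2: 37 37 f2 f2
  t3: f2 37 37 37

RES = [0xf2, 0x37, 0x37, 0x37]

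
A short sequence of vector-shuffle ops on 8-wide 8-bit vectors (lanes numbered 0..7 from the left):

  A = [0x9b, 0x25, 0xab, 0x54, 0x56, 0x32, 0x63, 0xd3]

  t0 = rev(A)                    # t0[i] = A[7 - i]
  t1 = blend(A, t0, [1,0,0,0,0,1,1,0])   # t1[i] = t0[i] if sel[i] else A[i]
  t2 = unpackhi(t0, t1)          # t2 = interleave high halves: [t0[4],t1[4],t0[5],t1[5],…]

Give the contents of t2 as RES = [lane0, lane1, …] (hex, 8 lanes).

RES = [0x54, 0x56, 0xab, 0xab, 0x25, 0x25, 0x9b, 0xd3]

→ t0 |d3|63|32|56|54|ab|25|9b|
→ t1 |d3|25|ab|54|56|ab|25|d3|
→ t2 |54|56|ab|ab|25|25|9b|d3|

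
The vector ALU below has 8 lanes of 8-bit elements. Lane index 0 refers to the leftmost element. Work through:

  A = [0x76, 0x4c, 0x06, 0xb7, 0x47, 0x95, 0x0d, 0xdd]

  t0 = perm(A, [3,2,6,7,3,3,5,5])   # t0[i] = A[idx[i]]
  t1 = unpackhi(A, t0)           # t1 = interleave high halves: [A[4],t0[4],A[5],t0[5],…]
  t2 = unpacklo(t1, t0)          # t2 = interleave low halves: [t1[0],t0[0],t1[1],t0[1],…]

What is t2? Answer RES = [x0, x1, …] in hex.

RES = [0x47, 0xb7, 0xb7, 0x06, 0x95, 0x0d, 0xb7, 0xdd]

t0 = [0xb7, 0x06, 0x0d, 0xdd, 0xb7, 0xb7, 0x95, 0x95]
t1 = [0x47, 0xb7, 0x95, 0xb7, 0x0d, 0x95, 0xdd, 0x95]
t2 = [0x47, 0xb7, 0xb7, 0x06, 0x95, 0x0d, 0xb7, 0xdd]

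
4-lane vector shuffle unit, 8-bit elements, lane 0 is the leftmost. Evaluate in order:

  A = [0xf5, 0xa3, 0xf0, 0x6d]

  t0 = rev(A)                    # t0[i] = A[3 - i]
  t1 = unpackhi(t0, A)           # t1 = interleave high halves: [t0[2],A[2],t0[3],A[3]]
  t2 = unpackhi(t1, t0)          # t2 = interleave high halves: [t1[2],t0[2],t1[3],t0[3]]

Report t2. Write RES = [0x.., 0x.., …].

RES = [0xf5, 0xa3, 0x6d, 0xf5]

  t0: 6d f0 a3 f5
  t1: a3 f0 f5 6d
  t2: f5 a3 6d f5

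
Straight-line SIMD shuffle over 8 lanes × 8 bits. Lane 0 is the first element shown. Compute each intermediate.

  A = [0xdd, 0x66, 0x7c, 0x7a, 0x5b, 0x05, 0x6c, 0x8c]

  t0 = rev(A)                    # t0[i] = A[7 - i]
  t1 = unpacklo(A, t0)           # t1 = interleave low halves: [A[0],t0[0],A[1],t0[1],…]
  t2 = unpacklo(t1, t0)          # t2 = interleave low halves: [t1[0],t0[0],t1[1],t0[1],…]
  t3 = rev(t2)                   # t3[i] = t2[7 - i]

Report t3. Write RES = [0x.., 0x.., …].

RES = [0x5b, 0x6c, 0x05, 0x66, 0x6c, 0x8c, 0x8c, 0xdd]

t0 = [0x8c, 0x6c, 0x05, 0x5b, 0x7a, 0x7c, 0x66, 0xdd]
t1 = [0xdd, 0x8c, 0x66, 0x6c, 0x7c, 0x05, 0x7a, 0x5b]
t2 = [0xdd, 0x8c, 0x8c, 0x6c, 0x66, 0x05, 0x6c, 0x5b]
t3 = [0x5b, 0x6c, 0x05, 0x66, 0x6c, 0x8c, 0x8c, 0xdd]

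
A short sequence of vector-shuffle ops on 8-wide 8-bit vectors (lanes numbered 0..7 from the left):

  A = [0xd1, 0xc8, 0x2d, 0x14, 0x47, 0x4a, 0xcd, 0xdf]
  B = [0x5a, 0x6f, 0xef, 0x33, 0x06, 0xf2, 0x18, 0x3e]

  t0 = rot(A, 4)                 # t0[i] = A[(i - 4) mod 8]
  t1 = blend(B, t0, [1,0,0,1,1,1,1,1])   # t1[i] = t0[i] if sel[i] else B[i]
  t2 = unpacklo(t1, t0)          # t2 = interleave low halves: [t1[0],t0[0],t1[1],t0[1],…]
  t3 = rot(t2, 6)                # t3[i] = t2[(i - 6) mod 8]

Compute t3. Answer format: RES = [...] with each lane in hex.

→ t0 |47|4a|cd|df|d1|c8|2d|14|
→ t1 |47|6f|ef|df|d1|c8|2d|14|
→ t2 |47|47|6f|4a|ef|cd|df|df|
→ t3 |6f|4a|ef|cd|df|df|47|47|

RES = [0x6f, 0x4a, 0xef, 0xcd, 0xdf, 0xdf, 0x47, 0x47]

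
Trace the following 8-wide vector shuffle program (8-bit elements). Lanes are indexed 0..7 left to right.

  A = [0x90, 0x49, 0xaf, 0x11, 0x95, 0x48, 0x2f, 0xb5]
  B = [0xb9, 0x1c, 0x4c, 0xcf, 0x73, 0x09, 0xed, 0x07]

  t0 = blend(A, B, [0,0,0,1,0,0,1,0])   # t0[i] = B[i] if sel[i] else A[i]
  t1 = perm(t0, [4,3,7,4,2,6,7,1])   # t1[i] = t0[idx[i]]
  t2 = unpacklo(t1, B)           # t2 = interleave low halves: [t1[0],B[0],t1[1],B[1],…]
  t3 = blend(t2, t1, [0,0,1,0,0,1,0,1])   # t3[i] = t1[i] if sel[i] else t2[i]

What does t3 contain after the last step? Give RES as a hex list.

RES = [0x95, 0xb9, 0xb5, 0x1c, 0xb5, 0xed, 0x95, 0x49]

  t0: 90 49 af cf 95 48 ed b5
  t1: 95 cf b5 95 af ed b5 49
  t2: 95 b9 cf 1c b5 4c 95 cf
  t3: 95 b9 b5 1c b5 ed 95 49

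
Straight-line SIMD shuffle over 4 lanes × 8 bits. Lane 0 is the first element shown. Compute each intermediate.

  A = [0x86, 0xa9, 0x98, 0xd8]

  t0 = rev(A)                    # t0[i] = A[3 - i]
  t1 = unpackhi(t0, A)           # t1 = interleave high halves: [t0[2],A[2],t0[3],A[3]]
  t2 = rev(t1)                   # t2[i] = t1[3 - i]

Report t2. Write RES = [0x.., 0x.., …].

t0 = [0xd8, 0x98, 0xa9, 0x86]
t1 = [0xa9, 0x98, 0x86, 0xd8]
t2 = [0xd8, 0x86, 0x98, 0xa9]

RES = [0xd8, 0x86, 0x98, 0xa9]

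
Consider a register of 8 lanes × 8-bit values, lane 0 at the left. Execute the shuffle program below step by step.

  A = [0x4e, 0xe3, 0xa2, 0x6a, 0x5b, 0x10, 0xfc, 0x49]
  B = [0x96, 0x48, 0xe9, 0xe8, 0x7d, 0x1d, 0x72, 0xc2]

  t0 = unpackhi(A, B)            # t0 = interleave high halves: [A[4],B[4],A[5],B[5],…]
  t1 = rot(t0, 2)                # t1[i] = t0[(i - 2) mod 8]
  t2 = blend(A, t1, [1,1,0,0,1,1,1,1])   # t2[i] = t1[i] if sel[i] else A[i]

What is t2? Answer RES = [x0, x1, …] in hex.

RES = [ 0x49  0xc2  0xa2  0x6a  0x10  0x1d  0xfc  0x72 ]

  t0: 5b 7d 10 1d fc 72 49 c2
  t1: 49 c2 5b 7d 10 1d fc 72
  t2: 49 c2 a2 6a 10 1d fc 72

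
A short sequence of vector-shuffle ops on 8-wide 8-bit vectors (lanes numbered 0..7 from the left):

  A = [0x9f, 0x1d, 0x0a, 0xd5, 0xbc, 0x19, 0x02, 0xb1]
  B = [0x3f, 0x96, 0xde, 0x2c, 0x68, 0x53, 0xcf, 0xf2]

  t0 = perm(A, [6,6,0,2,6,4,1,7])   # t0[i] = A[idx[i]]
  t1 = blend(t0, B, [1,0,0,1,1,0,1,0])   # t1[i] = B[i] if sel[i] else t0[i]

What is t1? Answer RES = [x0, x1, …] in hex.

RES = [ 0x3f  0x02  0x9f  0x2c  0x68  0xbc  0xcf  0xb1 ]

t0 = [0x02, 0x02, 0x9f, 0x0a, 0x02, 0xbc, 0x1d, 0xb1]
t1 = [0x3f, 0x02, 0x9f, 0x2c, 0x68, 0xbc, 0xcf, 0xb1]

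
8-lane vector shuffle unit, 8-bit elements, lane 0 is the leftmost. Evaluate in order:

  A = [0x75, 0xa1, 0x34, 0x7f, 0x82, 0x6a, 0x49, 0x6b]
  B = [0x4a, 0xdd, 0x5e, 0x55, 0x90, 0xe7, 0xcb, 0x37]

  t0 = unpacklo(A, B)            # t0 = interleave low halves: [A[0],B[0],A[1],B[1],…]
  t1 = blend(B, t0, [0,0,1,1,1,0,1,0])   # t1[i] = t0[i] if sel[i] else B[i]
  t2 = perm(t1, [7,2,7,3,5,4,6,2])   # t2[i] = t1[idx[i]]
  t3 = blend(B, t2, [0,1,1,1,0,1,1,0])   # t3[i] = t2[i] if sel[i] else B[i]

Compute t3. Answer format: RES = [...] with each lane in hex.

  t0: 75 4a a1 dd 34 5e 7f 55
  t1: 4a dd a1 dd 34 e7 7f 37
  t2: 37 a1 37 dd e7 34 7f a1
  t3: 4a a1 37 dd 90 34 7f 37

RES = [0x4a, 0xa1, 0x37, 0xdd, 0x90, 0x34, 0x7f, 0x37]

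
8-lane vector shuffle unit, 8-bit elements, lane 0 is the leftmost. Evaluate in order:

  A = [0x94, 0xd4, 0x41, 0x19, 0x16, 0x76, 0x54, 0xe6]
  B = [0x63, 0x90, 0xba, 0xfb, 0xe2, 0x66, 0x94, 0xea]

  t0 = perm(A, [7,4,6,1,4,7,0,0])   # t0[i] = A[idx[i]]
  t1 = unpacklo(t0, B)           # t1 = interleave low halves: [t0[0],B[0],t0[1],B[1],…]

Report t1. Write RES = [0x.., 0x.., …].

→ t0 |e6|16|54|d4|16|e6|94|94|
→ t1 |e6|63|16|90|54|ba|d4|fb|

RES = [0xe6, 0x63, 0x16, 0x90, 0x54, 0xba, 0xd4, 0xfb]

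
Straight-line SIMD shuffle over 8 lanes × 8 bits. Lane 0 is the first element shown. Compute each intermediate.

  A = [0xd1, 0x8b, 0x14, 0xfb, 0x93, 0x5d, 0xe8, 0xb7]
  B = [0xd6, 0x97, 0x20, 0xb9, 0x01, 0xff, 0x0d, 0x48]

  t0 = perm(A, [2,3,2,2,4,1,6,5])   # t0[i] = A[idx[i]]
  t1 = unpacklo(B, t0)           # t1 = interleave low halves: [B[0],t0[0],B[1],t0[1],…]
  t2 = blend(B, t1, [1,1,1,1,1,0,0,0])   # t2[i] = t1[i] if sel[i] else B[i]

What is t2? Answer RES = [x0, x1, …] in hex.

RES = [0xd6, 0x14, 0x97, 0xfb, 0x20, 0xff, 0x0d, 0x48]

→ t0 |14|fb|14|14|93|8b|e8|5d|
→ t1 |d6|14|97|fb|20|14|b9|14|
→ t2 |d6|14|97|fb|20|ff|0d|48|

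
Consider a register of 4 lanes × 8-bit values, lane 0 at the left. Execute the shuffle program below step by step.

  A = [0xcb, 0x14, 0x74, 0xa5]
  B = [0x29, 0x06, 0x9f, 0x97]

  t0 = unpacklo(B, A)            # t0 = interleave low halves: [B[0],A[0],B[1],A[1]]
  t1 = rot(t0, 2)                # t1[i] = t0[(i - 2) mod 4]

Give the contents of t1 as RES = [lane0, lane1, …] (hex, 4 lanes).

→ t0 |29|cb|06|14|
→ t1 |06|14|29|cb|

RES = [ 0x06  0x14  0x29  0xcb ]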